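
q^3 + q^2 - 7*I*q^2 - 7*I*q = q*(q + 1)*(q - 7*I)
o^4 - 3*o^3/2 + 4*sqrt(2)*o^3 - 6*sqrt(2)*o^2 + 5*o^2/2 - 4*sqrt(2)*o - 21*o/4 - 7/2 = (o - 2)*(o + 1/2)*(o + sqrt(2)/2)*(o + 7*sqrt(2)/2)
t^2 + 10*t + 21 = (t + 3)*(t + 7)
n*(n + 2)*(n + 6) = n^3 + 8*n^2 + 12*n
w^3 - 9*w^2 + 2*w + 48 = (w - 8)*(w - 3)*(w + 2)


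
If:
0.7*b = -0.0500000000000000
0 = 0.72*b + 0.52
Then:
No Solution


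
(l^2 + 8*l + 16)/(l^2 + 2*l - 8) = (l + 4)/(l - 2)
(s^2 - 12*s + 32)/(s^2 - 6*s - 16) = (s - 4)/(s + 2)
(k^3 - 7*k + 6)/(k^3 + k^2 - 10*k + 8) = (k + 3)/(k + 4)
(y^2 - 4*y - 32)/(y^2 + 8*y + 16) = (y - 8)/(y + 4)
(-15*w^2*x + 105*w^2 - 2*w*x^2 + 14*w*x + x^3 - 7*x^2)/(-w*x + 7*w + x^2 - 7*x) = (-15*w^2 - 2*w*x + x^2)/(-w + x)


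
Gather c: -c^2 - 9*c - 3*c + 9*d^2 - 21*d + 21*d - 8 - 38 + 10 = -c^2 - 12*c + 9*d^2 - 36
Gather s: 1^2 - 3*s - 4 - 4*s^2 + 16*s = -4*s^2 + 13*s - 3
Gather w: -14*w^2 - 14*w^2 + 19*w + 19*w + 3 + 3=-28*w^2 + 38*w + 6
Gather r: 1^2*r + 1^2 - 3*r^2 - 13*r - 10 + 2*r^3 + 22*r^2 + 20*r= 2*r^3 + 19*r^2 + 8*r - 9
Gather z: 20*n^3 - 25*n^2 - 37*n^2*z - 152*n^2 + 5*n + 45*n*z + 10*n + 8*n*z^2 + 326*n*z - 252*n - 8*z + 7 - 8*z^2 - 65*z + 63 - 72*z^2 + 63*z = 20*n^3 - 177*n^2 - 237*n + z^2*(8*n - 80) + z*(-37*n^2 + 371*n - 10) + 70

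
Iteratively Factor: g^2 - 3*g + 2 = (g - 1)*(g - 2)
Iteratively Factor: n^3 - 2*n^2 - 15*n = (n)*(n^2 - 2*n - 15) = n*(n + 3)*(n - 5)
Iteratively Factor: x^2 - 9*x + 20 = (x - 5)*(x - 4)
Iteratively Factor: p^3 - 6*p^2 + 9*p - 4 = (p - 4)*(p^2 - 2*p + 1) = (p - 4)*(p - 1)*(p - 1)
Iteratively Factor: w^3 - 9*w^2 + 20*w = (w)*(w^2 - 9*w + 20) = w*(w - 5)*(w - 4)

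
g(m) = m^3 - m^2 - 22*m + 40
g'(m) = 3*m^2 - 2*m - 22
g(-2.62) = 72.79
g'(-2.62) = 3.83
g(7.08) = 189.01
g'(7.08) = 114.22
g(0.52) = 28.43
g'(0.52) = -22.23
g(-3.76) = 55.43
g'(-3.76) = 27.93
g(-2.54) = 73.04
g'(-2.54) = 2.43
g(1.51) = 7.94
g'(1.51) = -18.18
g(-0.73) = 55.14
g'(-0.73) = -18.94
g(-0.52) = 51.03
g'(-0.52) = -20.15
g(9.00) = 490.00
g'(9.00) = 203.00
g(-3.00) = 70.00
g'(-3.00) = 11.00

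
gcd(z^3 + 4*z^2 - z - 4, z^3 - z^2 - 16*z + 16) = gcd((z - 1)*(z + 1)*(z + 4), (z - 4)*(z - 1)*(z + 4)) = z^2 + 3*z - 4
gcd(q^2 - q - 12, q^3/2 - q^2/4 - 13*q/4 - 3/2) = 1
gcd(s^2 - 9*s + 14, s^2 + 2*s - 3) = 1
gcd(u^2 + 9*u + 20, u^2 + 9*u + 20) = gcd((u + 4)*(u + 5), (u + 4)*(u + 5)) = u^2 + 9*u + 20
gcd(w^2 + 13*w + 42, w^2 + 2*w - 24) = w + 6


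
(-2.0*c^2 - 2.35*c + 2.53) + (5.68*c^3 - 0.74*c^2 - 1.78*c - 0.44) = 5.68*c^3 - 2.74*c^2 - 4.13*c + 2.09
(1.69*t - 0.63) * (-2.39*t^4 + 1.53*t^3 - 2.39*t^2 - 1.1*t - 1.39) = -4.0391*t^5 + 4.0914*t^4 - 5.003*t^3 - 0.3533*t^2 - 1.6561*t + 0.8757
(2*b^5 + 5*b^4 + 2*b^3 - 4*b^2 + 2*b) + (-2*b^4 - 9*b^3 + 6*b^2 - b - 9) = 2*b^5 + 3*b^4 - 7*b^3 + 2*b^2 + b - 9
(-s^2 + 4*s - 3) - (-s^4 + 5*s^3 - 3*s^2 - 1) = s^4 - 5*s^3 + 2*s^2 + 4*s - 2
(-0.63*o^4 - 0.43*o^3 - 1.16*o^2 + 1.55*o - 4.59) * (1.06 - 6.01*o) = 3.7863*o^5 + 1.9165*o^4 + 6.5158*o^3 - 10.5451*o^2 + 29.2289*o - 4.8654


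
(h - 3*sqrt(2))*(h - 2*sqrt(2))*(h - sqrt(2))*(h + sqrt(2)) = h^4 - 5*sqrt(2)*h^3 + 10*h^2 + 10*sqrt(2)*h - 24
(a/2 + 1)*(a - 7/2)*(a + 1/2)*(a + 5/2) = a^4/2 + 3*a^3/4 - 41*a^2/8 - 183*a/16 - 35/8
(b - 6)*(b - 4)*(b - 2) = b^3 - 12*b^2 + 44*b - 48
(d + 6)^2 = d^2 + 12*d + 36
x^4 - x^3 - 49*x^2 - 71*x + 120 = (x - 8)*(x - 1)*(x + 3)*(x + 5)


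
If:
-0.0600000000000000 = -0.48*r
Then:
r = 0.12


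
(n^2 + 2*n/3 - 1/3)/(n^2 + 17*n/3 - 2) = (n + 1)/(n + 6)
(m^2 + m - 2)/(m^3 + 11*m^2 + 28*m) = (m^2 + m - 2)/(m*(m^2 + 11*m + 28))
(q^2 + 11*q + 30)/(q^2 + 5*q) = (q + 6)/q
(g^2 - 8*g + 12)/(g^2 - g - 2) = (g - 6)/(g + 1)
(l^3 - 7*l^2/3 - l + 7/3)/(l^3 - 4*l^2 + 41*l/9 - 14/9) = 3*(l + 1)/(3*l - 2)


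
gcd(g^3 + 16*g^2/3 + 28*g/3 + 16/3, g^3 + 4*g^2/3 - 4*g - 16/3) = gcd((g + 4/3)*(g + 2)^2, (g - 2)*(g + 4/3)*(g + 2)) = g^2 + 10*g/3 + 8/3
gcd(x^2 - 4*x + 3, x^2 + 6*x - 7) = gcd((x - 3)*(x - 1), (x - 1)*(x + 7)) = x - 1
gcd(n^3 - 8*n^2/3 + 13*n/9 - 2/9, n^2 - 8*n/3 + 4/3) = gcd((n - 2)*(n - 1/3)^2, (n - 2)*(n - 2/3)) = n - 2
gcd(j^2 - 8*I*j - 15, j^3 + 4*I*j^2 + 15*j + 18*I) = j - 3*I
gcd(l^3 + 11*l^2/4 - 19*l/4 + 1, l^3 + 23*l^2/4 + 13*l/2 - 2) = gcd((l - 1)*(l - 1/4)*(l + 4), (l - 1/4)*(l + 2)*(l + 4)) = l^2 + 15*l/4 - 1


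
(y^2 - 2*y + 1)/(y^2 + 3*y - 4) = (y - 1)/(y + 4)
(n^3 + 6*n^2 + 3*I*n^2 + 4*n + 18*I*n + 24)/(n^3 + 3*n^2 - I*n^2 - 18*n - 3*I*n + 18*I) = (n + 4*I)/(n - 3)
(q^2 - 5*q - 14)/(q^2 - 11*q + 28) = (q + 2)/(q - 4)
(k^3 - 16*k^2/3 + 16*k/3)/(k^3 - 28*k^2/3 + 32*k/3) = (k - 4)/(k - 8)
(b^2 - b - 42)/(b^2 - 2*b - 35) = (b + 6)/(b + 5)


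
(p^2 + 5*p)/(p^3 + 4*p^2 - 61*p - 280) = p/(p^2 - p - 56)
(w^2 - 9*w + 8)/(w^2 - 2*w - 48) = (w - 1)/(w + 6)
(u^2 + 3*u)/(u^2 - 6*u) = (u + 3)/(u - 6)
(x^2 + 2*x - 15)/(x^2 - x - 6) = (x + 5)/(x + 2)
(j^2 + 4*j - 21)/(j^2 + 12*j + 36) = (j^2 + 4*j - 21)/(j^2 + 12*j + 36)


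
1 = 1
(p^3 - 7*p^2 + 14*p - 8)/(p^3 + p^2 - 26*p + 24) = (p - 2)/(p + 6)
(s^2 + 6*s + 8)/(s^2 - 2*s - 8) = (s + 4)/(s - 4)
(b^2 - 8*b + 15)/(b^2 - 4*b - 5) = (b - 3)/(b + 1)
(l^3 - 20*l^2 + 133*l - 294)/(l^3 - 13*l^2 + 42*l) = (l - 7)/l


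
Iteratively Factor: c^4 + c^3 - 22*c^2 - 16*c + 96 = (c + 4)*(c^3 - 3*c^2 - 10*c + 24) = (c + 3)*(c + 4)*(c^2 - 6*c + 8) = (c - 2)*(c + 3)*(c + 4)*(c - 4)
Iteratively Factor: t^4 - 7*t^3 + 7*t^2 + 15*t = (t - 3)*(t^3 - 4*t^2 - 5*t) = t*(t - 3)*(t^2 - 4*t - 5) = t*(t - 5)*(t - 3)*(t + 1)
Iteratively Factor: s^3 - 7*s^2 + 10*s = (s - 5)*(s^2 - 2*s) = (s - 5)*(s - 2)*(s)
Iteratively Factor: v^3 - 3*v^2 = (v - 3)*(v^2) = v*(v - 3)*(v)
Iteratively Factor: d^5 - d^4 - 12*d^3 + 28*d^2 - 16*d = (d - 1)*(d^4 - 12*d^2 + 16*d) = (d - 2)*(d - 1)*(d^3 + 2*d^2 - 8*d) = d*(d - 2)*(d - 1)*(d^2 + 2*d - 8) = d*(d - 2)*(d - 1)*(d + 4)*(d - 2)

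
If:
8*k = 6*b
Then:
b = 4*k/3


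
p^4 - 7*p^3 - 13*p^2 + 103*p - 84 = (p - 7)*(p - 3)*(p - 1)*(p + 4)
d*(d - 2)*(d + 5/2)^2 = d^4 + 3*d^3 - 15*d^2/4 - 25*d/2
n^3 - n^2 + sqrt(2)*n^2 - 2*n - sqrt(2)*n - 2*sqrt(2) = (n - 2)*(n + 1)*(n + sqrt(2))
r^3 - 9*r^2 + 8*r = r*(r - 8)*(r - 1)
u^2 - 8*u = u*(u - 8)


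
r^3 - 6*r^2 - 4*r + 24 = (r - 6)*(r - 2)*(r + 2)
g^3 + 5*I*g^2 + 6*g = g*(g - I)*(g + 6*I)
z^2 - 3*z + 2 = (z - 2)*(z - 1)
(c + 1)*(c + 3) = c^2 + 4*c + 3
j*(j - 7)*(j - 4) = j^3 - 11*j^2 + 28*j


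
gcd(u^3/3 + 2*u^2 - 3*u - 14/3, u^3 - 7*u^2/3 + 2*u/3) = u - 2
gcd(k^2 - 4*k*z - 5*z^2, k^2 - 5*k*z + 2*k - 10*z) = -k + 5*z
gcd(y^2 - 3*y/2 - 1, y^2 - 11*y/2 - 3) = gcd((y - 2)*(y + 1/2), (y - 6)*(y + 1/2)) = y + 1/2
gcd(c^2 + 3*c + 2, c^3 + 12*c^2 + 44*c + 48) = c + 2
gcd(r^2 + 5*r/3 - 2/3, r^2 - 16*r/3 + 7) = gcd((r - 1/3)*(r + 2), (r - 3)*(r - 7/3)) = 1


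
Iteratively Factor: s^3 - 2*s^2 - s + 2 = (s + 1)*(s^2 - 3*s + 2) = (s - 1)*(s + 1)*(s - 2)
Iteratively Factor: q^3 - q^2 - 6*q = (q + 2)*(q^2 - 3*q) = q*(q + 2)*(q - 3)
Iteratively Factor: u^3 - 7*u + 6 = (u - 2)*(u^2 + 2*u - 3) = (u - 2)*(u - 1)*(u + 3)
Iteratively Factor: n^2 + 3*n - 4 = (n - 1)*(n + 4)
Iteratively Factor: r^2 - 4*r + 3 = (r - 3)*(r - 1)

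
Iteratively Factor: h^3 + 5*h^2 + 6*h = (h + 3)*(h^2 + 2*h) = h*(h + 3)*(h + 2)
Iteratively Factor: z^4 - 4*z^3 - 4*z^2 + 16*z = (z)*(z^3 - 4*z^2 - 4*z + 16) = z*(z - 2)*(z^2 - 2*z - 8) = z*(z - 4)*(z - 2)*(z + 2)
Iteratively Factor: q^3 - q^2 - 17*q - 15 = (q + 3)*(q^2 - 4*q - 5) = (q + 1)*(q + 3)*(q - 5)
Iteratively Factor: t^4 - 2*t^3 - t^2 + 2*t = (t)*(t^3 - 2*t^2 - t + 2) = t*(t - 2)*(t^2 - 1) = t*(t - 2)*(t - 1)*(t + 1)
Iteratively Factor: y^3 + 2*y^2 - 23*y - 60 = (y - 5)*(y^2 + 7*y + 12) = (y - 5)*(y + 4)*(y + 3)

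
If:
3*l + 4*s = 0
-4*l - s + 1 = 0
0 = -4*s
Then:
No Solution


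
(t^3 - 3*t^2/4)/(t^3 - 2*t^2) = (t - 3/4)/(t - 2)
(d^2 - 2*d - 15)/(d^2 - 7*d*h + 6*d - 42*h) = (d^2 - 2*d - 15)/(d^2 - 7*d*h + 6*d - 42*h)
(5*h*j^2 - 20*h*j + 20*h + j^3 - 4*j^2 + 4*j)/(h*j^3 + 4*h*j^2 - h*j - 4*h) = (5*h*j^2 - 20*h*j + 20*h + j^3 - 4*j^2 + 4*j)/(h*(j^3 + 4*j^2 - j - 4))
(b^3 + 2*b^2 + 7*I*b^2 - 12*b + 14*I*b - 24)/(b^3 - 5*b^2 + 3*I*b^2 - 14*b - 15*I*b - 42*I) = (b + 4*I)/(b - 7)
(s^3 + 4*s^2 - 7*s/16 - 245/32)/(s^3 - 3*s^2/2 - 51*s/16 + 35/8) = (s + 7/2)/(s - 2)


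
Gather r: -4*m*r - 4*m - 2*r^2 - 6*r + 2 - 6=-4*m - 2*r^2 + r*(-4*m - 6) - 4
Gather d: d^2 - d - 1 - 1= d^2 - d - 2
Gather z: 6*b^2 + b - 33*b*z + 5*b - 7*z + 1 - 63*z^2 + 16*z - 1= 6*b^2 + 6*b - 63*z^2 + z*(9 - 33*b)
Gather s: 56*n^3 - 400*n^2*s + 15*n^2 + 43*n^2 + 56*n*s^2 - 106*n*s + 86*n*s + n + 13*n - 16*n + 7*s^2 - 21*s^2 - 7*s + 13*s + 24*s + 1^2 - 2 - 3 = 56*n^3 + 58*n^2 - 2*n + s^2*(56*n - 14) + s*(-400*n^2 - 20*n + 30) - 4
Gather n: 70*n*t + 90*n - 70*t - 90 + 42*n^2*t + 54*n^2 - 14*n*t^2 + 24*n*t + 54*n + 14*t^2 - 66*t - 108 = n^2*(42*t + 54) + n*(-14*t^2 + 94*t + 144) + 14*t^2 - 136*t - 198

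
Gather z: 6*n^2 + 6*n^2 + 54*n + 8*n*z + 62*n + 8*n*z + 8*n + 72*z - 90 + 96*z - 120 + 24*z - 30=12*n^2 + 124*n + z*(16*n + 192) - 240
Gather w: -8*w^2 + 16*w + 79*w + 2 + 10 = -8*w^2 + 95*w + 12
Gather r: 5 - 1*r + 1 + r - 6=0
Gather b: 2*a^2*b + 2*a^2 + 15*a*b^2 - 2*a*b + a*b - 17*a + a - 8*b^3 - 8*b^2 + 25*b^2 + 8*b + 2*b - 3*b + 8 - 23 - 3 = 2*a^2 - 16*a - 8*b^3 + b^2*(15*a + 17) + b*(2*a^2 - a + 7) - 18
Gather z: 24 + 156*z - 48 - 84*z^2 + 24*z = -84*z^2 + 180*z - 24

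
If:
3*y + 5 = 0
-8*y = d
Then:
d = 40/3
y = -5/3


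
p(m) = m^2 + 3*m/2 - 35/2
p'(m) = 2*m + 3/2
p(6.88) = 40.15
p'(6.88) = 15.26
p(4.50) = 9.50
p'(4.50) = 10.50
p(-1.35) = -17.70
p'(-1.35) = -1.20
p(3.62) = 1.03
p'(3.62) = 8.74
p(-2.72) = -14.18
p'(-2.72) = -3.94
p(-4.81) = -1.58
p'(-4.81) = -8.12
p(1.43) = -13.31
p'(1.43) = 4.36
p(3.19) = -2.54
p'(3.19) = 7.88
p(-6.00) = 9.50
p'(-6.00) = -10.50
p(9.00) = 77.00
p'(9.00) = 19.50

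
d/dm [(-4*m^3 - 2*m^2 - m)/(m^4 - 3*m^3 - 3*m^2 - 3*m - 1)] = (4*m^6 + 4*m^5 + 9*m^4 + 18*m^3 + 15*m^2 + 4*m + 1)/(m^8 - 6*m^7 + 3*m^6 + 12*m^5 + 25*m^4 + 24*m^3 + 15*m^2 + 6*m + 1)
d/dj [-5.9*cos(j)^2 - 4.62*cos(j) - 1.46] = (11.8*cos(j) + 4.62)*sin(j)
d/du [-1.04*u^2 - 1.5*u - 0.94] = -2.08*u - 1.5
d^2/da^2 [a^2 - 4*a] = 2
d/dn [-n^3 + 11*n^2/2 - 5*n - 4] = -3*n^2 + 11*n - 5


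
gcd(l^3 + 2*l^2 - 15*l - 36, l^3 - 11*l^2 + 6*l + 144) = l + 3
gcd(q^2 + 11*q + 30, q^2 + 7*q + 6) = q + 6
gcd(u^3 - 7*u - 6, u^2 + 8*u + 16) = 1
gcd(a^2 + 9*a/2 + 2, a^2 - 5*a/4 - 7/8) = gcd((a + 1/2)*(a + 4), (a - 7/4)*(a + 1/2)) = a + 1/2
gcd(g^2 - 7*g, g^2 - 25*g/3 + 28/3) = g - 7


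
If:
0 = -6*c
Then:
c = 0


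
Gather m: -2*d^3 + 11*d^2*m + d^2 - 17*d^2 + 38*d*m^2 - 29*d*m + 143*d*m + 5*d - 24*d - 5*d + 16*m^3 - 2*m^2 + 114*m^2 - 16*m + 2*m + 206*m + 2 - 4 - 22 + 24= -2*d^3 - 16*d^2 - 24*d + 16*m^3 + m^2*(38*d + 112) + m*(11*d^2 + 114*d + 192)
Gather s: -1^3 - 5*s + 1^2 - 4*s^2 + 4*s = -4*s^2 - s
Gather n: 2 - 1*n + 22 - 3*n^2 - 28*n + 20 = -3*n^2 - 29*n + 44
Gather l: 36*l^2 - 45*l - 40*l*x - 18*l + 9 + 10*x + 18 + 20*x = 36*l^2 + l*(-40*x - 63) + 30*x + 27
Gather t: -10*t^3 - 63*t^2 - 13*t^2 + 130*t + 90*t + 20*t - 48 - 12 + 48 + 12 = -10*t^3 - 76*t^2 + 240*t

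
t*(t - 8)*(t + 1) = t^3 - 7*t^2 - 8*t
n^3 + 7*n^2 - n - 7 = (n - 1)*(n + 1)*(n + 7)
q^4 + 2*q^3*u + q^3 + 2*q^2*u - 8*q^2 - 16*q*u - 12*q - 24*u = (q - 3)*(q + 2)^2*(q + 2*u)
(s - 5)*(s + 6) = s^2 + s - 30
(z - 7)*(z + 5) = z^2 - 2*z - 35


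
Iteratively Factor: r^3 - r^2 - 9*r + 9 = (r + 3)*(r^2 - 4*r + 3) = (r - 3)*(r + 3)*(r - 1)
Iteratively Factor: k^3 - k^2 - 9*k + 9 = (k - 1)*(k^2 - 9) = (k - 3)*(k - 1)*(k + 3)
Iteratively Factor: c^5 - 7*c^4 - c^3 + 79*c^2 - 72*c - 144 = (c + 1)*(c^4 - 8*c^3 + 7*c^2 + 72*c - 144) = (c - 4)*(c + 1)*(c^3 - 4*c^2 - 9*c + 36) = (c - 4)*(c + 1)*(c + 3)*(c^2 - 7*c + 12) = (c - 4)^2*(c + 1)*(c + 3)*(c - 3)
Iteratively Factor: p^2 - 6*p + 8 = (p - 4)*(p - 2)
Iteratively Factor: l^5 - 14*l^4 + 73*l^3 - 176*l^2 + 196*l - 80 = (l - 1)*(l^4 - 13*l^3 + 60*l^2 - 116*l + 80) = (l - 4)*(l - 1)*(l^3 - 9*l^2 + 24*l - 20) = (l - 4)*(l - 2)*(l - 1)*(l^2 - 7*l + 10) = (l - 4)*(l - 2)^2*(l - 1)*(l - 5)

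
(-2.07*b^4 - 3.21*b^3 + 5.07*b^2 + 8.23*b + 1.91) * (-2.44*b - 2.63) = 5.0508*b^5 + 13.2765*b^4 - 3.9285*b^3 - 33.4153*b^2 - 26.3053*b - 5.0233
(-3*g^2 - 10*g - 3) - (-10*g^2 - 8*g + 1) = 7*g^2 - 2*g - 4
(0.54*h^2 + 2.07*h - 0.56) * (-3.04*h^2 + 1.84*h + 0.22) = -1.6416*h^4 - 5.2992*h^3 + 5.63*h^2 - 0.575*h - 0.1232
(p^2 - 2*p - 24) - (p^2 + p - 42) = 18 - 3*p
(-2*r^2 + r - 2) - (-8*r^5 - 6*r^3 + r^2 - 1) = 8*r^5 + 6*r^3 - 3*r^2 + r - 1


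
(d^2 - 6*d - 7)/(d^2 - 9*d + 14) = (d + 1)/(d - 2)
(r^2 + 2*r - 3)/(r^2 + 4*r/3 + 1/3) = 3*(r^2 + 2*r - 3)/(3*r^2 + 4*r + 1)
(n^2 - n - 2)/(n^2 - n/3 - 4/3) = 3*(n - 2)/(3*n - 4)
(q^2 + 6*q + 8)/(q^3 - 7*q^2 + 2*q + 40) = (q + 4)/(q^2 - 9*q + 20)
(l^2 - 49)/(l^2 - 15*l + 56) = (l + 7)/(l - 8)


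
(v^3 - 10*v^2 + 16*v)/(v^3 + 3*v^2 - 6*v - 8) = v*(v - 8)/(v^2 + 5*v + 4)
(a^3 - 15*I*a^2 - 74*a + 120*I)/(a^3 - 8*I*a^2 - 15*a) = (a^2 - 10*I*a - 24)/(a*(a - 3*I))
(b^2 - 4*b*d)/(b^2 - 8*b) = (b - 4*d)/(b - 8)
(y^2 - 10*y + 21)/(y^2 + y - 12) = (y - 7)/(y + 4)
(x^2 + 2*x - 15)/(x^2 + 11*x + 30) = (x - 3)/(x + 6)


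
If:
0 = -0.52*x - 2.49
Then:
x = -4.79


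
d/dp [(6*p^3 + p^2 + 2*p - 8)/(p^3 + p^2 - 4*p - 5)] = (5*p^4 - 52*p^3 - 72*p^2 + 6*p - 42)/(p^6 + 2*p^5 - 7*p^4 - 18*p^3 + 6*p^2 + 40*p + 25)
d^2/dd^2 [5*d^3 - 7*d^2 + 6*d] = 30*d - 14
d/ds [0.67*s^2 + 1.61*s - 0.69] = 1.34*s + 1.61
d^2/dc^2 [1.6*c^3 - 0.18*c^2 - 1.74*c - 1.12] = 9.6*c - 0.36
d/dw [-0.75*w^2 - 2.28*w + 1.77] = -1.5*w - 2.28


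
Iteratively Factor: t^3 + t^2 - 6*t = (t + 3)*(t^2 - 2*t) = t*(t + 3)*(t - 2)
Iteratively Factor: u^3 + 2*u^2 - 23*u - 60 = (u + 3)*(u^2 - u - 20) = (u + 3)*(u + 4)*(u - 5)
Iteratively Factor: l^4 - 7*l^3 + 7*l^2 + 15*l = (l - 3)*(l^3 - 4*l^2 - 5*l) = l*(l - 3)*(l^2 - 4*l - 5) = l*(l - 5)*(l - 3)*(l + 1)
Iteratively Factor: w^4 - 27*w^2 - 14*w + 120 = (w + 4)*(w^3 - 4*w^2 - 11*w + 30) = (w - 5)*(w + 4)*(w^2 + w - 6) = (w - 5)*(w + 3)*(w + 4)*(w - 2)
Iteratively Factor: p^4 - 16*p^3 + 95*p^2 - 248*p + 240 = (p - 3)*(p^3 - 13*p^2 + 56*p - 80) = (p - 4)*(p - 3)*(p^2 - 9*p + 20) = (p - 5)*(p - 4)*(p - 3)*(p - 4)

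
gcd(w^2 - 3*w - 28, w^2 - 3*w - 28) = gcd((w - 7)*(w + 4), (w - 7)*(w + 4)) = w^2 - 3*w - 28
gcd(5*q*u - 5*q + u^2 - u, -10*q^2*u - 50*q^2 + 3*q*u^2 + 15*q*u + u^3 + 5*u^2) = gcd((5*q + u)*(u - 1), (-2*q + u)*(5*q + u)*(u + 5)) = 5*q + u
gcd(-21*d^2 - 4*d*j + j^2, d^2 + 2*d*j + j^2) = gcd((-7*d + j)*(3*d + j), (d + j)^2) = 1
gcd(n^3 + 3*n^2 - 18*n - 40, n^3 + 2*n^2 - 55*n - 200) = n + 5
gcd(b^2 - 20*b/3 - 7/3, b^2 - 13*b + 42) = b - 7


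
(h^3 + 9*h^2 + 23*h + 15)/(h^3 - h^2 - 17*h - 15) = (h + 5)/(h - 5)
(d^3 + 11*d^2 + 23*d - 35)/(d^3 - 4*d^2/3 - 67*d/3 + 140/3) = 3*(d^2 + 6*d - 7)/(3*d^2 - 19*d + 28)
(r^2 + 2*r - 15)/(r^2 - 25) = (r - 3)/(r - 5)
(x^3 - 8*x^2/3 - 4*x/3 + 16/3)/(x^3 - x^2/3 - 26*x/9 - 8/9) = 3*(x - 2)/(3*x + 1)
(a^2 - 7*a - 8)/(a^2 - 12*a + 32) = (a + 1)/(a - 4)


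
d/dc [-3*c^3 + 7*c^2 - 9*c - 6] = -9*c^2 + 14*c - 9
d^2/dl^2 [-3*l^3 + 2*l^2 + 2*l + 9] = 4 - 18*l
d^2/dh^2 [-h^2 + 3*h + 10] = -2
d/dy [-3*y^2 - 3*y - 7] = -6*y - 3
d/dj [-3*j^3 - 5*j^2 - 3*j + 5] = -9*j^2 - 10*j - 3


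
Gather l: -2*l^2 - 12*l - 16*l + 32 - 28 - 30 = -2*l^2 - 28*l - 26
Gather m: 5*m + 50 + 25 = 5*m + 75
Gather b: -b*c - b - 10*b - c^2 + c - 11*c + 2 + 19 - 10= b*(-c - 11) - c^2 - 10*c + 11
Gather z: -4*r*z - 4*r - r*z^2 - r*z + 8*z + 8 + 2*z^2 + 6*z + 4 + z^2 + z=-4*r + z^2*(3 - r) + z*(15 - 5*r) + 12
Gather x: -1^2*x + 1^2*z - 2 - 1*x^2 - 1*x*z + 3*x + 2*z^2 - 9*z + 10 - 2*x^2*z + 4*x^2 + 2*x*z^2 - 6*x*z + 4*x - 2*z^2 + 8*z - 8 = x^2*(3 - 2*z) + x*(2*z^2 - 7*z + 6)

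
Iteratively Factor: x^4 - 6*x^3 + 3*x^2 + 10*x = (x)*(x^3 - 6*x^2 + 3*x + 10) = x*(x + 1)*(x^2 - 7*x + 10) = x*(x - 2)*(x + 1)*(x - 5)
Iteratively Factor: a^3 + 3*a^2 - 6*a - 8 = (a + 1)*(a^2 + 2*a - 8) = (a - 2)*(a + 1)*(a + 4)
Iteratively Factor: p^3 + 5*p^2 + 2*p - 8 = (p + 4)*(p^2 + p - 2) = (p - 1)*(p + 4)*(p + 2)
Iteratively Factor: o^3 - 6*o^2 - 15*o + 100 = (o + 4)*(o^2 - 10*o + 25) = (o - 5)*(o + 4)*(o - 5)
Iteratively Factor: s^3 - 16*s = (s)*(s^2 - 16) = s*(s - 4)*(s + 4)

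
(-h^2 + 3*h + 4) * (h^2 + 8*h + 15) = -h^4 - 5*h^3 + 13*h^2 + 77*h + 60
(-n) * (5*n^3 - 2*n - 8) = -5*n^4 + 2*n^2 + 8*n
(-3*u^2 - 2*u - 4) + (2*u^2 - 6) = -u^2 - 2*u - 10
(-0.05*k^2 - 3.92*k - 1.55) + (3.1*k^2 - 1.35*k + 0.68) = 3.05*k^2 - 5.27*k - 0.87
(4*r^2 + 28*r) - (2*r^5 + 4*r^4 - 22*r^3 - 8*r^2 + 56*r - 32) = -2*r^5 - 4*r^4 + 22*r^3 + 12*r^2 - 28*r + 32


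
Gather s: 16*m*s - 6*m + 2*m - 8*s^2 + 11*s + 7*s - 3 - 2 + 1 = -4*m - 8*s^2 + s*(16*m + 18) - 4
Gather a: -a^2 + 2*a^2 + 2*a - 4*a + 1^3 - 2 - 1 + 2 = a^2 - 2*a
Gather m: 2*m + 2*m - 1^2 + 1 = 4*m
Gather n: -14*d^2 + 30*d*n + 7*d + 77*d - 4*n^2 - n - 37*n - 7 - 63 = -14*d^2 + 84*d - 4*n^2 + n*(30*d - 38) - 70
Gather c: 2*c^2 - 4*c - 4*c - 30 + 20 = 2*c^2 - 8*c - 10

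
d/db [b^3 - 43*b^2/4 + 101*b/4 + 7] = 3*b^2 - 43*b/2 + 101/4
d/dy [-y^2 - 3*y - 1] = -2*y - 3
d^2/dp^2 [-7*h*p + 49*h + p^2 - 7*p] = 2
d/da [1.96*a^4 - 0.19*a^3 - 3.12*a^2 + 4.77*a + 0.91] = 7.84*a^3 - 0.57*a^2 - 6.24*a + 4.77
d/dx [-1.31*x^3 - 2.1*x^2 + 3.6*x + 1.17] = -3.93*x^2 - 4.2*x + 3.6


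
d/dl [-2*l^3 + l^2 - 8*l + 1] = -6*l^2 + 2*l - 8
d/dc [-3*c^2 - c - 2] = -6*c - 1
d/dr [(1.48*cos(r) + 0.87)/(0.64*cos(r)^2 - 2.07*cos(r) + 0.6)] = (0.9472*cos(r)^2 + 1.1136*cos(r) - 2.6889)*sin(r)/(0.4096*cos(r)^4 - 2.6496*cos(r)^3 + 5.0529*cos(r)^2 - 2.484*cos(r) + 0.36)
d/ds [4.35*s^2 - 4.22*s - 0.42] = 8.7*s - 4.22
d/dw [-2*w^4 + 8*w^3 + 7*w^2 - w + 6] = -8*w^3 + 24*w^2 + 14*w - 1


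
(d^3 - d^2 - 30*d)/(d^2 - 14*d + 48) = d*(d + 5)/(d - 8)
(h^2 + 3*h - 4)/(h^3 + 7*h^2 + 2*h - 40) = (h - 1)/(h^2 + 3*h - 10)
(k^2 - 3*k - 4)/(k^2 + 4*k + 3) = (k - 4)/(k + 3)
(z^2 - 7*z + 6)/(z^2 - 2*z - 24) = (z - 1)/(z + 4)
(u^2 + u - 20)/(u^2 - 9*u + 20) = (u + 5)/(u - 5)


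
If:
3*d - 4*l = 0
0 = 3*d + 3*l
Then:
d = 0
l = 0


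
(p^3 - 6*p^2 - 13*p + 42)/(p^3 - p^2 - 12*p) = (p^2 - 9*p + 14)/(p*(p - 4))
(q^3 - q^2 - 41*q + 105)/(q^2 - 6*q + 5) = (q^2 + 4*q - 21)/(q - 1)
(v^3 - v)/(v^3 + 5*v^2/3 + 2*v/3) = 3*(v - 1)/(3*v + 2)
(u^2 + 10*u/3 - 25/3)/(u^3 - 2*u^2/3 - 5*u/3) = (u + 5)/(u*(u + 1))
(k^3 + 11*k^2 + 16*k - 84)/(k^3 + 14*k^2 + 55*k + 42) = (k - 2)/(k + 1)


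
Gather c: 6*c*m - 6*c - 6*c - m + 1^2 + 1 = c*(6*m - 12) - m + 2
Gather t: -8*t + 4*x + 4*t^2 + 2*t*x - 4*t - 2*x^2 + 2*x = 4*t^2 + t*(2*x - 12) - 2*x^2 + 6*x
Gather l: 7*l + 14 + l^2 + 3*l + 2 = l^2 + 10*l + 16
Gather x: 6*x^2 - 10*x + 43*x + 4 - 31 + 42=6*x^2 + 33*x + 15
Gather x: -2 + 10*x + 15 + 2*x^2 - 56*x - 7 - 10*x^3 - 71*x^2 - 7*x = -10*x^3 - 69*x^2 - 53*x + 6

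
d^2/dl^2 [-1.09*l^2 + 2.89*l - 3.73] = -2.18000000000000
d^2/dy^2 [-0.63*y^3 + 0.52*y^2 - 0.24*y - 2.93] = 1.04 - 3.78*y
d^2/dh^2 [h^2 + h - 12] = 2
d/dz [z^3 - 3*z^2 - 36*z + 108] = 3*z^2 - 6*z - 36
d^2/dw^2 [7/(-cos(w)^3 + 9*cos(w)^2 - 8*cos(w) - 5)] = 7*((-35*cos(w) + 72*cos(2*w) - 9*cos(3*w))*(cos(w)^3 - 9*cos(w)^2 + 8*cos(w) + 5)/4 - 2*(3*cos(w)^2 - 18*cos(w) + 8)^2*sin(w)^2)/(cos(w)^3 - 9*cos(w)^2 + 8*cos(w) + 5)^3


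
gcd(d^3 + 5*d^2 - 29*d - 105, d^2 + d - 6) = d + 3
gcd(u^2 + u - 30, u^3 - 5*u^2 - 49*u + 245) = u - 5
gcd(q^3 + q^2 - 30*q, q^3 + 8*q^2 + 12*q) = q^2 + 6*q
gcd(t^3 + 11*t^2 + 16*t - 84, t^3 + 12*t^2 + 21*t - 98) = t^2 + 5*t - 14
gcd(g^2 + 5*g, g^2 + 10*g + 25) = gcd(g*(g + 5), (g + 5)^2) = g + 5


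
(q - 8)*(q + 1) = q^2 - 7*q - 8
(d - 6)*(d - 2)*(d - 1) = d^3 - 9*d^2 + 20*d - 12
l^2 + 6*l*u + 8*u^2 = (l + 2*u)*(l + 4*u)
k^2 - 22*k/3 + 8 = (k - 6)*(k - 4/3)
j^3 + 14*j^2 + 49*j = j*(j + 7)^2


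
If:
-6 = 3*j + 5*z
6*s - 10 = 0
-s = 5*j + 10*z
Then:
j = -31/3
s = 5/3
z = 5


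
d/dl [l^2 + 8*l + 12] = 2*l + 8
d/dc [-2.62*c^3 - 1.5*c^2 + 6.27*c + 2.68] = -7.86*c^2 - 3.0*c + 6.27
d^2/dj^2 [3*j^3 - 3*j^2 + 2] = 18*j - 6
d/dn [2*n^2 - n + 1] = 4*n - 1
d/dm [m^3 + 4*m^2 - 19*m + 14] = 3*m^2 + 8*m - 19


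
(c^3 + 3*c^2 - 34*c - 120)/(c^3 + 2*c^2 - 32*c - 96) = (c + 5)/(c + 4)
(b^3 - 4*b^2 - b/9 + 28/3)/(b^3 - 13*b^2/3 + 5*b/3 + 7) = (b + 4/3)/(b + 1)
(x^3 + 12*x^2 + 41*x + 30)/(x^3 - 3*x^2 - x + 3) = (x^2 + 11*x + 30)/(x^2 - 4*x + 3)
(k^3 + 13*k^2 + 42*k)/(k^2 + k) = (k^2 + 13*k + 42)/(k + 1)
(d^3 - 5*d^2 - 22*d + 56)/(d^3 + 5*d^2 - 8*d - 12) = (d^2 - 3*d - 28)/(d^2 + 7*d + 6)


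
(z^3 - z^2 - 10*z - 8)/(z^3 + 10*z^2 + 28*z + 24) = (z^2 - 3*z - 4)/(z^2 + 8*z + 12)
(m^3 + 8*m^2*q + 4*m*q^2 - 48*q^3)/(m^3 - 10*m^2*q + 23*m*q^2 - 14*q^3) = (m^2 + 10*m*q + 24*q^2)/(m^2 - 8*m*q + 7*q^2)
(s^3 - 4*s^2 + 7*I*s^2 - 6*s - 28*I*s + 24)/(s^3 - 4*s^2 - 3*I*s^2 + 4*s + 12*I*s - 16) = (s + 6*I)/(s - 4*I)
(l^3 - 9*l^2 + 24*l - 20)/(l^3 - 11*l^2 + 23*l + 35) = (l^2 - 4*l + 4)/(l^2 - 6*l - 7)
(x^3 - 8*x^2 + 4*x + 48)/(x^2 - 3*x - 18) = (x^2 - 2*x - 8)/(x + 3)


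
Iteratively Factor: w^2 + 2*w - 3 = (w - 1)*(w + 3)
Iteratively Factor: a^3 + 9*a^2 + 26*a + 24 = (a + 3)*(a^2 + 6*a + 8) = (a + 2)*(a + 3)*(a + 4)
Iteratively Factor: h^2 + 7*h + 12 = (h + 3)*(h + 4)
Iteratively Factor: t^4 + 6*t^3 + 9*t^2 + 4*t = (t + 4)*(t^3 + 2*t^2 + t) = t*(t + 4)*(t^2 + 2*t + 1) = t*(t + 1)*(t + 4)*(t + 1)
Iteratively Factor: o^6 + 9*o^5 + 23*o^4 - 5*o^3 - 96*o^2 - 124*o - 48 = (o - 2)*(o^5 + 11*o^4 + 45*o^3 + 85*o^2 + 74*o + 24) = (o - 2)*(o + 4)*(o^4 + 7*o^3 + 17*o^2 + 17*o + 6) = (o - 2)*(o + 1)*(o + 4)*(o^3 + 6*o^2 + 11*o + 6) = (o - 2)*(o + 1)*(o + 3)*(o + 4)*(o^2 + 3*o + 2) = (o - 2)*(o + 1)*(o + 2)*(o + 3)*(o + 4)*(o + 1)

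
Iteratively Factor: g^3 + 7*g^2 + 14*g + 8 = (g + 1)*(g^2 + 6*g + 8) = (g + 1)*(g + 2)*(g + 4)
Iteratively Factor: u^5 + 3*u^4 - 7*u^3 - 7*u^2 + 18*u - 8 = (u - 1)*(u^4 + 4*u^3 - 3*u^2 - 10*u + 8) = (u - 1)*(u + 4)*(u^3 - 3*u + 2) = (u - 1)^2*(u + 4)*(u^2 + u - 2) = (u - 1)^3*(u + 4)*(u + 2)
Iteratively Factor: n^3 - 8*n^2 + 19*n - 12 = (n - 1)*(n^2 - 7*n + 12) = (n - 3)*(n - 1)*(n - 4)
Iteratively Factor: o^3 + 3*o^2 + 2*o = (o + 2)*(o^2 + o) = (o + 1)*(o + 2)*(o)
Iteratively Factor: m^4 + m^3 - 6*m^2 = (m - 2)*(m^3 + 3*m^2) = m*(m - 2)*(m^2 + 3*m) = m^2*(m - 2)*(m + 3)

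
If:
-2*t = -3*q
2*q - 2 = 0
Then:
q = 1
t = 3/2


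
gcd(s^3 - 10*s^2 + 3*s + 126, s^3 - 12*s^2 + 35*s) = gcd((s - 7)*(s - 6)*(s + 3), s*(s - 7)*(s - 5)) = s - 7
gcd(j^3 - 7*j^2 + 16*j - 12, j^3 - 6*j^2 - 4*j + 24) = j - 2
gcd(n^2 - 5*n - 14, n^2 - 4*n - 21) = n - 7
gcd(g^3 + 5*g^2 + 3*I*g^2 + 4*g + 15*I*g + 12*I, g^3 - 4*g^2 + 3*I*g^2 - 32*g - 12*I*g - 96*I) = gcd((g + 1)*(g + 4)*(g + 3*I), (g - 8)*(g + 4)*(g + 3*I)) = g^2 + g*(4 + 3*I) + 12*I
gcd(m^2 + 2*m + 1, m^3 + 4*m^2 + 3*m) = m + 1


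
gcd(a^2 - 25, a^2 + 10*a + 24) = 1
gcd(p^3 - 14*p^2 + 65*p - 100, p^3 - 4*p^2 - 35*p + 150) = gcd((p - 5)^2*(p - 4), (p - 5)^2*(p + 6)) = p^2 - 10*p + 25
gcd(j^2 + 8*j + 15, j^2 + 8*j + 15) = j^2 + 8*j + 15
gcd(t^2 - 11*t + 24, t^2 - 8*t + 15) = t - 3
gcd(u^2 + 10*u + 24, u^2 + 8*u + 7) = 1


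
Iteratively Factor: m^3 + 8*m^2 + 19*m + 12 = (m + 4)*(m^2 + 4*m + 3) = (m + 1)*(m + 4)*(m + 3)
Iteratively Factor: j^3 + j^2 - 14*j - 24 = (j + 2)*(j^2 - j - 12) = (j + 2)*(j + 3)*(j - 4)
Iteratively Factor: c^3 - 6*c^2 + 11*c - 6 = (c - 1)*(c^2 - 5*c + 6) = (c - 2)*(c - 1)*(c - 3)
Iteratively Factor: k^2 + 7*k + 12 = (k + 4)*(k + 3)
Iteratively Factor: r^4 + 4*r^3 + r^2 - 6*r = (r - 1)*(r^3 + 5*r^2 + 6*r) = (r - 1)*(r + 3)*(r^2 + 2*r) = r*(r - 1)*(r + 3)*(r + 2)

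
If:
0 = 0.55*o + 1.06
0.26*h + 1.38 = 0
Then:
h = -5.31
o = -1.93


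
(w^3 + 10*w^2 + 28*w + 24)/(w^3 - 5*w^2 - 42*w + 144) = (w^2 + 4*w + 4)/(w^2 - 11*w + 24)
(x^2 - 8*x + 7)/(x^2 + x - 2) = (x - 7)/(x + 2)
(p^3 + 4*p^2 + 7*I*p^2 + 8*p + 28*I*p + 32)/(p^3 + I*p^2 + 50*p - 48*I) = (p + 4)/(p - 6*I)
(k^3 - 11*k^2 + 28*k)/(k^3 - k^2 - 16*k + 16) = k*(k - 7)/(k^2 + 3*k - 4)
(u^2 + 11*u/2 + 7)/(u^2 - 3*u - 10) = (u + 7/2)/(u - 5)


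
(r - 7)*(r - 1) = r^2 - 8*r + 7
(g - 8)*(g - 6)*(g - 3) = g^3 - 17*g^2 + 90*g - 144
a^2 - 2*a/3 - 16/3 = (a - 8/3)*(a + 2)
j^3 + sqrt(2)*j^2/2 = j^2*(j + sqrt(2)/2)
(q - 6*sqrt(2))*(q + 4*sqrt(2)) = q^2 - 2*sqrt(2)*q - 48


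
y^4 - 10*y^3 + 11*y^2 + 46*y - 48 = (y - 8)*(y - 3)*(y - 1)*(y + 2)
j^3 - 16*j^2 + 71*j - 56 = (j - 8)*(j - 7)*(j - 1)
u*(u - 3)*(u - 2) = u^3 - 5*u^2 + 6*u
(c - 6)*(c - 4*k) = c^2 - 4*c*k - 6*c + 24*k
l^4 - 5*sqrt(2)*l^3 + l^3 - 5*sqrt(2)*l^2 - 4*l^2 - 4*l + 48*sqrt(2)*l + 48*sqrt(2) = (l + 1)*(l - 4*sqrt(2))*(l - 3*sqrt(2))*(l + 2*sqrt(2))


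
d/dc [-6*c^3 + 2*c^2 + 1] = 2*c*(2 - 9*c)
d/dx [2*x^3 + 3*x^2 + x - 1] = 6*x^2 + 6*x + 1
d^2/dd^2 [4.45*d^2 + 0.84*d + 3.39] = 8.90000000000000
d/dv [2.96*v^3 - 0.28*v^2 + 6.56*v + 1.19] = 8.88*v^2 - 0.56*v + 6.56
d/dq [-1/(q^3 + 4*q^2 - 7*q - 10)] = (3*q^2 + 8*q - 7)/(q^3 + 4*q^2 - 7*q - 10)^2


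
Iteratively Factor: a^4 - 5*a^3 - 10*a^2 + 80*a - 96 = (a - 4)*(a^3 - a^2 - 14*a + 24) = (a - 4)*(a + 4)*(a^2 - 5*a + 6) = (a - 4)*(a - 2)*(a + 4)*(a - 3)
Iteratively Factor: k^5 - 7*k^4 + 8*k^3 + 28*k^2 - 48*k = (k - 2)*(k^4 - 5*k^3 - 2*k^2 + 24*k) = (k - 4)*(k - 2)*(k^3 - k^2 - 6*k) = (k - 4)*(k - 2)*(k + 2)*(k^2 - 3*k) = (k - 4)*(k - 3)*(k - 2)*(k + 2)*(k)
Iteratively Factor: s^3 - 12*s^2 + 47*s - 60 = (s - 5)*(s^2 - 7*s + 12) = (s - 5)*(s - 3)*(s - 4)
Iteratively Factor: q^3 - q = (q - 1)*(q^2 + q) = (q - 1)*(q + 1)*(q)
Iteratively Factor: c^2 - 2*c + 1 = (c - 1)*(c - 1)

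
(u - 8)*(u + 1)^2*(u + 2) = u^4 - 4*u^3 - 27*u^2 - 38*u - 16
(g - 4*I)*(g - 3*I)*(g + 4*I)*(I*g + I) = I*g^4 + 3*g^3 + I*g^3 + 3*g^2 + 16*I*g^2 + 48*g + 16*I*g + 48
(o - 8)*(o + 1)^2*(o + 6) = o^4 - 51*o^2 - 98*o - 48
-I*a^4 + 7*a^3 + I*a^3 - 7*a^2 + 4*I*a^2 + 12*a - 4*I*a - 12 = (a - I)*(a + 2*I)*(a + 6*I)*(-I*a + I)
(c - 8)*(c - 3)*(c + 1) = c^3 - 10*c^2 + 13*c + 24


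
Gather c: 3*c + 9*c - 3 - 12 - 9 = 12*c - 24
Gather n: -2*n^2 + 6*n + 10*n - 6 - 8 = -2*n^2 + 16*n - 14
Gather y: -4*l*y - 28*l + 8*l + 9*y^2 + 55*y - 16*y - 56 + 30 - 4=-20*l + 9*y^2 + y*(39 - 4*l) - 30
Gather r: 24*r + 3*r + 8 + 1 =27*r + 9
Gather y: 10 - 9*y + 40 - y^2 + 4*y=-y^2 - 5*y + 50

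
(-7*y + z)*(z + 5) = -7*y*z - 35*y + z^2 + 5*z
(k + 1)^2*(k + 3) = k^3 + 5*k^2 + 7*k + 3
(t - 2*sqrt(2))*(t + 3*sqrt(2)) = t^2 + sqrt(2)*t - 12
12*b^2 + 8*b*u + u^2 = (2*b + u)*(6*b + u)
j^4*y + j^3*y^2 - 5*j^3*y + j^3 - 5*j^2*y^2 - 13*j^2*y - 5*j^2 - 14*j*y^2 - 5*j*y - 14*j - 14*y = (j - 7)*(j + 2)*(j + y)*(j*y + 1)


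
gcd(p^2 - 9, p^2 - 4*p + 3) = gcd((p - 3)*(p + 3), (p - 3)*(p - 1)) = p - 3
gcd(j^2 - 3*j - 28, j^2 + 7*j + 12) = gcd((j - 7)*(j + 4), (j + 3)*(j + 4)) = j + 4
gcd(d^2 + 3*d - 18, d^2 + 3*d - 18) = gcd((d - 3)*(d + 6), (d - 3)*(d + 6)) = d^2 + 3*d - 18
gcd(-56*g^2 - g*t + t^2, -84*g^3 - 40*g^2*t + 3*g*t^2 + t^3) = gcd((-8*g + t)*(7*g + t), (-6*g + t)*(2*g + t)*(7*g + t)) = 7*g + t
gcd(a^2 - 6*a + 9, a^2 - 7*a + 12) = a - 3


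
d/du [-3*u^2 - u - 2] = -6*u - 1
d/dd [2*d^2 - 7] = 4*d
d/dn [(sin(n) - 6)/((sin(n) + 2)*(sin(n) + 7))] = (12*sin(n) + cos(n)^2 + 67)*cos(n)/((sin(n) + 2)^2*(sin(n) + 7)^2)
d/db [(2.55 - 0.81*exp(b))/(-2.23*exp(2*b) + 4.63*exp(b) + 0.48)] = (-1.8063*exp(2*b) + 11.373*exp(b) - 12.1953)*exp(b)/(4.9729*exp(4*b) - 20.6498*exp(3*b) + 19.2961*exp(2*b) + 4.4448*exp(b) + 0.2304)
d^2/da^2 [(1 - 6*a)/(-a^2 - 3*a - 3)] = 2*((2*a + 3)^2*(6*a - 1) - (18*a + 17)*(a^2 + 3*a + 3))/(a^2 + 3*a + 3)^3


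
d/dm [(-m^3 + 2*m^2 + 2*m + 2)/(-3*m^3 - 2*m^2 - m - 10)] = 2*(4*m^4 + 7*m^3 + 25*m^2 - 16*m - 9)/(9*m^6 + 12*m^5 + 10*m^4 + 64*m^3 + 41*m^2 + 20*m + 100)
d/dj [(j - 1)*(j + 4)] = 2*j + 3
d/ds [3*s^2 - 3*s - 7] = 6*s - 3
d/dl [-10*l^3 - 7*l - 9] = -30*l^2 - 7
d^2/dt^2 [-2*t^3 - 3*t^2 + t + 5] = -12*t - 6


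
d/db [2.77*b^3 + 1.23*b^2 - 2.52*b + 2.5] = 8.31*b^2 + 2.46*b - 2.52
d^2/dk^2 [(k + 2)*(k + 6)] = 2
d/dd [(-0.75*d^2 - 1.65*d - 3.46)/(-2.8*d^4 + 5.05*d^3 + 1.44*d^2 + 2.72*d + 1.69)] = (-4.2*d^5 - 10.0725*d^4 - 22.087*d^3 + 52.755*d^2 + 7.4298*d + 6.6227)/(7.84*d^8 - 28.28*d^7 + 17.4385*d^6 - 0.688000000000001*d^5 + 20.0816*d^4 + 24.9026*d^3 + 12.2656*d^2 + 9.1936*d + 2.8561)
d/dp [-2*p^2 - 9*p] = -4*p - 9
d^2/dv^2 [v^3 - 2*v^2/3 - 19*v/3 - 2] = 6*v - 4/3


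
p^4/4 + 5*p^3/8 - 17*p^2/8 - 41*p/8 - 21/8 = (p/4 + 1/4)*(p - 3)*(p + 1)*(p + 7/2)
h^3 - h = h*(h - 1)*(h + 1)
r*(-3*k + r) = -3*k*r + r^2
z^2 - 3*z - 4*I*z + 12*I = (z - 3)*(z - 4*I)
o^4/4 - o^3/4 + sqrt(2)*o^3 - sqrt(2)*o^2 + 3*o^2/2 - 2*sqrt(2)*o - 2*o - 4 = (o/2 + sqrt(2))^2*(o - 2)*(o + 1)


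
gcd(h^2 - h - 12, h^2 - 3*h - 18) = h + 3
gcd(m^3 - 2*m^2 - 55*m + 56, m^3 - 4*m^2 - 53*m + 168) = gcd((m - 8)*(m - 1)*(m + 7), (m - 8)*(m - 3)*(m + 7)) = m^2 - m - 56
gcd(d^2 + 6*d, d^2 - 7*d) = d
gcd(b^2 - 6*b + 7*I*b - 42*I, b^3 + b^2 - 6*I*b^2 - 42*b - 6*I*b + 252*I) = b - 6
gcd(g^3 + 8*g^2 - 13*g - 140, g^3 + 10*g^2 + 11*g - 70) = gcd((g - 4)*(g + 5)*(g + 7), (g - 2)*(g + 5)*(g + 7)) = g^2 + 12*g + 35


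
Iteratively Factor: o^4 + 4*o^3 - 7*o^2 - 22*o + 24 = (o - 2)*(o^3 + 6*o^2 + 5*o - 12) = (o - 2)*(o + 4)*(o^2 + 2*o - 3) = (o - 2)*(o + 3)*(o + 4)*(o - 1)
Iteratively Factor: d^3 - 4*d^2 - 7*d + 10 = (d + 2)*(d^2 - 6*d + 5) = (d - 5)*(d + 2)*(d - 1)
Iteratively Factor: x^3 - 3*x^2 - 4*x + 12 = (x - 2)*(x^2 - x - 6) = (x - 2)*(x + 2)*(x - 3)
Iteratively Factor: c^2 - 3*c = (c)*(c - 3)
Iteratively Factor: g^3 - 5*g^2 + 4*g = (g)*(g^2 - 5*g + 4) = g*(g - 4)*(g - 1)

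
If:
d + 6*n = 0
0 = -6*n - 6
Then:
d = 6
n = -1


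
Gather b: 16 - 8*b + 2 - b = 18 - 9*b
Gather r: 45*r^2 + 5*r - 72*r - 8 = 45*r^2 - 67*r - 8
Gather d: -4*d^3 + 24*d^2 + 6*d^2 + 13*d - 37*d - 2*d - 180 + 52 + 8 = -4*d^3 + 30*d^2 - 26*d - 120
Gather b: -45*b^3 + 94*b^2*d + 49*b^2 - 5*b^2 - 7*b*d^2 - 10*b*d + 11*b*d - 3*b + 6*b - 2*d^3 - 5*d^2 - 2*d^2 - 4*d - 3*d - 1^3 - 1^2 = -45*b^3 + b^2*(94*d + 44) + b*(-7*d^2 + d + 3) - 2*d^3 - 7*d^2 - 7*d - 2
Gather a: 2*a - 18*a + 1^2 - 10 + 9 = -16*a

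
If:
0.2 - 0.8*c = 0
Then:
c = 0.25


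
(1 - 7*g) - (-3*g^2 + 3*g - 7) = 3*g^2 - 10*g + 8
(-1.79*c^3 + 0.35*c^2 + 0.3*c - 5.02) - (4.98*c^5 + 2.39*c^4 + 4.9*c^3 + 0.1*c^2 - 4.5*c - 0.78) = -4.98*c^5 - 2.39*c^4 - 6.69*c^3 + 0.25*c^2 + 4.8*c - 4.24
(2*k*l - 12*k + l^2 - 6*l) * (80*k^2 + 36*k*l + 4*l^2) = 160*k^3*l - 960*k^3 + 152*k^2*l^2 - 912*k^2*l + 44*k*l^3 - 264*k*l^2 + 4*l^4 - 24*l^3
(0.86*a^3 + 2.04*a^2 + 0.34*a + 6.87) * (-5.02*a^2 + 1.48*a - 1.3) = -4.3172*a^5 - 8.968*a^4 + 0.1944*a^3 - 36.6362*a^2 + 9.7256*a - 8.931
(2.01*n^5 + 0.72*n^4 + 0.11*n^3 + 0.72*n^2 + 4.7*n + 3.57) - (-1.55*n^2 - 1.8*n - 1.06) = 2.01*n^5 + 0.72*n^4 + 0.11*n^3 + 2.27*n^2 + 6.5*n + 4.63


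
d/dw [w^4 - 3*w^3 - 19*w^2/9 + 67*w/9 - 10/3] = 4*w^3 - 9*w^2 - 38*w/9 + 67/9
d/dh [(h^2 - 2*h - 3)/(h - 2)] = (h^2 - 4*h + 7)/(h^2 - 4*h + 4)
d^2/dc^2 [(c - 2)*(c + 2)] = 2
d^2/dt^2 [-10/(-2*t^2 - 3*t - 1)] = 20*(-4*t^2 - 6*t + (4*t + 3)^2 - 2)/(2*t^2 + 3*t + 1)^3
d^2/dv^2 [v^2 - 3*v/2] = 2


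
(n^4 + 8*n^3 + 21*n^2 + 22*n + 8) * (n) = n^5 + 8*n^4 + 21*n^3 + 22*n^2 + 8*n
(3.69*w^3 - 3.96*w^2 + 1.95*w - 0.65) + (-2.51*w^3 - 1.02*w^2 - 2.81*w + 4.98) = 1.18*w^3 - 4.98*w^2 - 0.86*w + 4.33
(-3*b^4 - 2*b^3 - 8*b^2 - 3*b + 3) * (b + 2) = -3*b^5 - 8*b^4 - 12*b^3 - 19*b^2 - 3*b + 6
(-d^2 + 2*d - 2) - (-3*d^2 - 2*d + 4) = 2*d^2 + 4*d - 6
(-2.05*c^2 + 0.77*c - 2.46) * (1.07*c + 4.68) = -2.1935*c^3 - 8.7701*c^2 + 0.9714*c - 11.5128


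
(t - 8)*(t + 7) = t^2 - t - 56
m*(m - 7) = m^2 - 7*m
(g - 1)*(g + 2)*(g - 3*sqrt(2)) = g^3 - 3*sqrt(2)*g^2 + g^2 - 3*sqrt(2)*g - 2*g + 6*sqrt(2)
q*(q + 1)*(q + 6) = q^3 + 7*q^2 + 6*q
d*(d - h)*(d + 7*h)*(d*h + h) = d^4*h + 6*d^3*h^2 + d^3*h - 7*d^2*h^3 + 6*d^2*h^2 - 7*d*h^3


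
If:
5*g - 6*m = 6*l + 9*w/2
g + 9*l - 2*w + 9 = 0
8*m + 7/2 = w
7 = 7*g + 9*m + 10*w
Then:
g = -2299/10476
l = -22831/31428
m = -3115/10476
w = 5873/5238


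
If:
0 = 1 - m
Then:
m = 1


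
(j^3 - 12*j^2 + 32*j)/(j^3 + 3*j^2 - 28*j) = (j - 8)/(j + 7)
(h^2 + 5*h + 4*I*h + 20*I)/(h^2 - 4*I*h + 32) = (h + 5)/(h - 8*I)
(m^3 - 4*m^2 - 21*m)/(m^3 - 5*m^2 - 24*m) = (m - 7)/(m - 8)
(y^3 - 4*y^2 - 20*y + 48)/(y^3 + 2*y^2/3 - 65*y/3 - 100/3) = 3*(y^2 - 8*y + 12)/(3*y^2 - 10*y - 25)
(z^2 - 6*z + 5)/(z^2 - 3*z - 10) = (z - 1)/(z + 2)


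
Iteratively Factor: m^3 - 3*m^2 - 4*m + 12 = (m + 2)*(m^2 - 5*m + 6) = (m - 3)*(m + 2)*(m - 2)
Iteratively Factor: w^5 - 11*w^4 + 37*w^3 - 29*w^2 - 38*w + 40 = (w + 1)*(w^4 - 12*w^3 + 49*w^2 - 78*w + 40) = (w - 5)*(w + 1)*(w^3 - 7*w^2 + 14*w - 8) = (w - 5)*(w - 1)*(w + 1)*(w^2 - 6*w + 8) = (w - 5)*(w - 2)*(w - 1)*(w + 1)*(w - 4)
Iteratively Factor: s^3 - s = (s)*(s^2 - 1) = s*(s - 1)*(s + 1)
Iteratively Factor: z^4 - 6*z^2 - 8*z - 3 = (z + 1)*(z^3 - z^2 - 5*z - 3) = (z + 1)^2*(z^2 - 2*z - 3) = (z - 3)*(z + 1)^2*(z + 1)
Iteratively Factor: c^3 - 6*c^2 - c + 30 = (c - 5)*(c^2 - c - 6) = (c - 5)*(c - 3)*(c + 2)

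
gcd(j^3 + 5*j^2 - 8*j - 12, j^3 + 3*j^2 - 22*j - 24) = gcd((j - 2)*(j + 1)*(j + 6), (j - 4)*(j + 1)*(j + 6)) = j^2 + 7*j + 6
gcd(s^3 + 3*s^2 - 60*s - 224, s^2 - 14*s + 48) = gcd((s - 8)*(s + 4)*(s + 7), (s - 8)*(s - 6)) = s - 8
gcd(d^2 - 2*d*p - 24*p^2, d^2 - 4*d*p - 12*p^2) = -d + 6*p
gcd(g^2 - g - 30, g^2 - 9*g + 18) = g - 6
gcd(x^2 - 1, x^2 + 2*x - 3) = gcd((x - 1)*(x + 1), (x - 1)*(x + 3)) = x - 1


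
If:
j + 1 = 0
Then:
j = -1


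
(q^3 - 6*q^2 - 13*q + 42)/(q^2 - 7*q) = q + 1 - 6/q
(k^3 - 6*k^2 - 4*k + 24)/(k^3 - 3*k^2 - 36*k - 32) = (-k^3 + 6*k^2 + 4*k - 24)/(-k^3 + 3*k^2 + 36*k + 32)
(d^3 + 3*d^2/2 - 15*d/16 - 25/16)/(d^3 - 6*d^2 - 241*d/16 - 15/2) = (4*d^2 + d - 5)/(4*d^2 - 29*d - 24)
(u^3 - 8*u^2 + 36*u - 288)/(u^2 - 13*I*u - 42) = (u^2 + u*(-8 + 6*I) - 48*I)/(u - 7*I)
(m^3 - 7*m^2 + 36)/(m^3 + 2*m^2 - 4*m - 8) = (m^2 - 9*m + 18)/(m^2 - 4)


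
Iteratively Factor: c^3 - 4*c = (c - 2)*(c^2 + 2*c) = c*(c - 2)*(c + 2)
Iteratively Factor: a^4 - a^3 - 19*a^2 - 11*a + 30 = (a - 1)*(a^3 - 19*a - 30) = (a - 1)*(a + 3)*(a^2 - 3*a - 10) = (a - 1)*(a + 2)*(a + 3)*(a - 5)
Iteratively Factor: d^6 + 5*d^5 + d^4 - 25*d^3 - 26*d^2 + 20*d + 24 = (d + 3)*(d^5 + 2*d^4 - 5*d^3 - 10*d^2 + 4*d + 8) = (d + 2)*(d + 3)*(d^4 - 5*d^2 + 4) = (d - 1)*(d + 2)*(d + 3)*(d^3 + d^2 - 4*d - 4) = (d - 1)*(d + 1)*(d + 2)*(d + 3)*(d^2 - 4) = (d - 1)*(d + 1)*(d + 2)^2*(d + 3)*(d - 2)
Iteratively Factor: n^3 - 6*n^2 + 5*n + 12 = (n - 3)*(n^2 - 3*n - 4) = (n - 4)*(n - 3)*(n + 1)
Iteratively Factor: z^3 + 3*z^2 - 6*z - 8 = (z + 4)*(z^2 - z - 2) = (z - 2)*(z + 4)*(z + 1)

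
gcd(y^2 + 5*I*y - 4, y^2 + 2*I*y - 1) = y + I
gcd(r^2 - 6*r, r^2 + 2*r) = r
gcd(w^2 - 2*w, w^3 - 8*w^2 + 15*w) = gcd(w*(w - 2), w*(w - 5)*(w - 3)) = w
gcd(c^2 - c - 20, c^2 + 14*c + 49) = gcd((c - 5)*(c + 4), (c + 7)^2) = 1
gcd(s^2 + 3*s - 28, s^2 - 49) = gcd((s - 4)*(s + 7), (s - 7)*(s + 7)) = s + 7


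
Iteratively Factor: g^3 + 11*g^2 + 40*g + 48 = (g + 4)*(g^2 + 7*g + 12) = (g + 4)^2*(g + 3)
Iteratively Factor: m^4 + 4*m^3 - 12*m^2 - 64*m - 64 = (m + 2)*(m^3 + 2*m^2 - 16*m - 32) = (m + 2)^2*(m^2 - 16) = (m - 4)*(m + 2)^2*(m + 4)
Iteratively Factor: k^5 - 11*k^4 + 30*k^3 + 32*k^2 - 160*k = (k - 4)*(k^4 - 7*k^3 + 2*k^2 + 40*k) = (k - 5)*(k - 4)*(k^3 - 2*k^2 - 8*k) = (k - 5)*(k - 4)^2*(k^2 + 2*k) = k*(k - 5)*(k - 4)^2*(k + 2)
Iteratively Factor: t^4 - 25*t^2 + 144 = (t - 3)*(t^3 + 3*t^2 - 16*t - 48) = (t - 3)*(t + 4)*(t^2 - t - 12) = (t - 3)*(t + 3)*(t + 4)*(t - 4)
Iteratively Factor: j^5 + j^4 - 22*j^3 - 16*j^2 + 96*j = (j - 2)*(j^4 + 3*j^3 - 16*j^2 - 48*j) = (j - 2)*(j + 3)*(j^3 - 16*j) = (j - 4)*(j - 2)*(j + 3)*(j^2 + 4*j) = (j - 4)*(j - 2)*(j + 3)*(j + 4)*(j)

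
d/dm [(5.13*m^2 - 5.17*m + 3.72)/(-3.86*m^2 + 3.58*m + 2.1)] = (-1.5908*m^2 + 50.2644*m - 24.1746)/(14.8996*m^4 - 27.6376*m^3 - 3.3956*m^2 + 15.036*m + 4.41)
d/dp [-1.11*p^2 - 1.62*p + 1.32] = -2.22*p - 1.62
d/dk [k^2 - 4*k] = 2*k - 4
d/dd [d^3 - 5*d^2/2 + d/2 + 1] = 3*d^2 - 5*d + 1/2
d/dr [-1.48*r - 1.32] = -1.48000000000000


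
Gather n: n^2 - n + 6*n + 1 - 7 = n^2 + 5*n - 6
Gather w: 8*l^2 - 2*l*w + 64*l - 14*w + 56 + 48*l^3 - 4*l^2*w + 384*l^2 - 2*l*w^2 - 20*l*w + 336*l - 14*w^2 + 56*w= 48*l^3 + 392*l^2 + 400*l + w^2*(-2*l - 14) + w*(-4*l^2 - 22*l + 42) + 56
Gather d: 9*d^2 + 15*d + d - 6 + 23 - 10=9*d^2 + 16*d + 7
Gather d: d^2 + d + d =d^2 + 2*d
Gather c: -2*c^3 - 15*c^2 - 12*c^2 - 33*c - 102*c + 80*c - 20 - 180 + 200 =-2*c^3 - 27*c^2 - 55*c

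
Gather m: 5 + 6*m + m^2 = m^2 + 6*m + 5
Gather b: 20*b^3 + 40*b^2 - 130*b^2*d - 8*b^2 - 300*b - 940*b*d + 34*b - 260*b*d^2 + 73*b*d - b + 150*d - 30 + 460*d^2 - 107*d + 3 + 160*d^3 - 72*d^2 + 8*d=20*b^3 + b^2*(32 - 130*d) + b*(-260*d^2 - 867*d - 267) + 160*d^3 + 388*d^2 + 51*d - 27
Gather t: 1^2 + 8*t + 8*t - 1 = 16*t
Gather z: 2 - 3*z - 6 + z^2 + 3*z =z^2 - 4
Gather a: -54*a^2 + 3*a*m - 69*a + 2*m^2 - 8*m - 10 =-54*a^2 + a*(3*m - 69) + 2*m^2 - 8*m - 10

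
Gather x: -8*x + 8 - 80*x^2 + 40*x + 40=-80*x^2 + 32*x + 48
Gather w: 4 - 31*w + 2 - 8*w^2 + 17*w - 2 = -8*w^2 - 14*w + 4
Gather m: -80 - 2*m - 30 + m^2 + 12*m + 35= m^2 + 10*m - 75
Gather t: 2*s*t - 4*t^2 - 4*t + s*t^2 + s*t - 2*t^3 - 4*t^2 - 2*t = -2*t^3 + t^2*(s - 8) + t*(3*s - 6)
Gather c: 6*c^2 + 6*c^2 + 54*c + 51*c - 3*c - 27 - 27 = 12*c^2 + 102*c - 54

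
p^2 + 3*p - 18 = (p - 3)*(p + 6)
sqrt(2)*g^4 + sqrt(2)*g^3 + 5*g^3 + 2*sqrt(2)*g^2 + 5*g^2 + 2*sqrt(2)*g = g*(g + 1)*(g + 2*sqrt(2))*(sqrt(2)*g + 1)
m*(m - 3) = m^2 - 3*m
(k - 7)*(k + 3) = k^2 - 4*k - 21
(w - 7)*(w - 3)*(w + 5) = w^3 - 5*w^2 - 29*w + 105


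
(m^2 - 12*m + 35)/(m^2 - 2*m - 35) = (m - 5)/(m + 5)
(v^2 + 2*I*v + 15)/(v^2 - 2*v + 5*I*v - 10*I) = (v - 3*I)/(v - 2)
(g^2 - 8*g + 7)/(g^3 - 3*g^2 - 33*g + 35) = 1/(g + 5)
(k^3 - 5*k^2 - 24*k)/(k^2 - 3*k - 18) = k*(k - 8)/(k - 6)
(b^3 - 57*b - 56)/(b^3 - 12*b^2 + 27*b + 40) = (b + 7)/(b - 5)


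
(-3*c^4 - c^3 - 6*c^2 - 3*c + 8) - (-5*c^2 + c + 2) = -3*c^4 - c^3 - c^2 - 4*c + 6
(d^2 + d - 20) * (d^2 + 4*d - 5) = d^4 + 5*d^3 - 21*d^2 - 85*d + 100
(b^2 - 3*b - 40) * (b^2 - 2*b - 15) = b^4 - 5*b^3 - 49*b^2 + 125*b + 600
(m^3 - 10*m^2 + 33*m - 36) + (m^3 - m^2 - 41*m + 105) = 2*m^3 - 11*m^2 - 8*m + 69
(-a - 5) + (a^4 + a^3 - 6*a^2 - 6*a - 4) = a^4 + a^3 - 6*a^2 - 7*a - 9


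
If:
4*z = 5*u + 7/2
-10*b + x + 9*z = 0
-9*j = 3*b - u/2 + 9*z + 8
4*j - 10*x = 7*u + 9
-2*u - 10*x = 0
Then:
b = -36149/40504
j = 14159/40504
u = -15395/10126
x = 3079/10126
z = -20767/20252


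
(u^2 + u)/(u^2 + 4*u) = (u + 1)/(u + 4)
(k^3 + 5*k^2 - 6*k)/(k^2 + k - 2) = k*(k + 6)/(k + 2)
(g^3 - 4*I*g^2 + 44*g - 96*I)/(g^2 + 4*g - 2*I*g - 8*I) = (g^2 - 2*I*g + 48)/(g + 4)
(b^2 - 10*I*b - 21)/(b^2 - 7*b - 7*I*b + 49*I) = (b - 3*I)/(b - 7)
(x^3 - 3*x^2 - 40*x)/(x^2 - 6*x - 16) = x*(x + 5)/(x + 2)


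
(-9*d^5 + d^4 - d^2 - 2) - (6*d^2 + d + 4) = -9*d^5 + d^4 - 7*d^2 - d - 6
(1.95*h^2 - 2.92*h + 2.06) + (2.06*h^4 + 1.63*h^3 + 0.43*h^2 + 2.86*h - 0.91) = 2.06*h^4 + 1.63*h^3 + 2.38*h^2 - 0.0600000000000001*h + 1.15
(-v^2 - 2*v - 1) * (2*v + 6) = -2*v^3 - 10*v^2 - 14*v - 6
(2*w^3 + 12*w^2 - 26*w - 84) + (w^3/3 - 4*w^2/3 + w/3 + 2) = 7*w^3/3 + 32*w^2/3 - 77*w/3 - 82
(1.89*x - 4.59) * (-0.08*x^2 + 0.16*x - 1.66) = -0.1512*x^3 + 0.6696*x^2 - 3.8718*x + 7.6194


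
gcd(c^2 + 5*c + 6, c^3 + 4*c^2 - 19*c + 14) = 1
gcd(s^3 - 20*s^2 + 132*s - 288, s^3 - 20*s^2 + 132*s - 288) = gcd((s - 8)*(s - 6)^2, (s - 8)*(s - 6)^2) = s^3 - 20*s^2 + 132*s - 288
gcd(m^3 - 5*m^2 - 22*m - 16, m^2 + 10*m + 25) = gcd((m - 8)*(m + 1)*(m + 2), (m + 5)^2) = 1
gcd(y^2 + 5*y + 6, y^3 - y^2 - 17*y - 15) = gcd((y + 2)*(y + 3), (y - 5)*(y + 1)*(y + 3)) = y + 3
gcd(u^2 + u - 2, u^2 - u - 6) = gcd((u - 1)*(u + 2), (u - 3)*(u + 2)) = u + 2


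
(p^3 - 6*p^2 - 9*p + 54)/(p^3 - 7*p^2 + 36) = (p + 3)/(p + 2)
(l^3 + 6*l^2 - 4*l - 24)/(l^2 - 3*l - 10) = (l^2 + 4*l - 12)/(l - 5)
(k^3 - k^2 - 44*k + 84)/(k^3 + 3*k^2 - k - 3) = (k^3 - k^2 - 44*k + 84)/(k^3 + 3*k^2 - k - 3)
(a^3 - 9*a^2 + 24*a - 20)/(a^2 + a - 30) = (a^2 - 4*a + 4)/(a + 6)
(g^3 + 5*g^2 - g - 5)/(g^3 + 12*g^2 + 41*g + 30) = (g - 1)/(g + 6)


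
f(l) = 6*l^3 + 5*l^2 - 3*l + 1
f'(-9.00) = 1365.00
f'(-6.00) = 585.00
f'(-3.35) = 165.50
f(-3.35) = -158.41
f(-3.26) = -143.96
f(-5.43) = -795.90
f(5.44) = 1098.58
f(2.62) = 135.37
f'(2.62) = 146.76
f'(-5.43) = 473.43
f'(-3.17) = 146.18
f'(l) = 18*l^2 + 10*l - 3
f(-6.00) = -1097.00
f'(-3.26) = 155.70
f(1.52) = 29.06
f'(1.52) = 53.79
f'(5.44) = 584.08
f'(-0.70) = -1.18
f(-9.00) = -3941.00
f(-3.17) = -130.38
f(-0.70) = 3.49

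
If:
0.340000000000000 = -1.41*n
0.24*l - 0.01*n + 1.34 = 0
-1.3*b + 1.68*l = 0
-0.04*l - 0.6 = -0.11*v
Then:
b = -7.23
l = -5.59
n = -0.24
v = 3.42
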